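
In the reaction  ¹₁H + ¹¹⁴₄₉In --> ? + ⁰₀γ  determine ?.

Sn-115

Conserve mass number: 1 + 114 = A + 0, so A = 115.
Conserve atomic number: 1 + 49 = Z + 0, so Z = 50.
Z = 50 is tin, so the species is ¹¹⁵₅₀Sn.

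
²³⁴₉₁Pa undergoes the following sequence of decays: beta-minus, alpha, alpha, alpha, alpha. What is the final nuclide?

Start: (A, Z) = (234, 91).
After β⁻: (234, 92).
After α: (230, 90).
After α: (226, 88).
After α: (222, 86).
After α: (218, 84).
Z = 84 is polonium.

Po-218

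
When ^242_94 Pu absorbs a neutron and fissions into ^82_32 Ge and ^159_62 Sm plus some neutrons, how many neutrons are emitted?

2

Conserve mass number: 243 = 82 + 159 + k, so k = 243 − 241 = 2.
Check atomic number: 94 = 32 + 62 + 0 = 94. ✓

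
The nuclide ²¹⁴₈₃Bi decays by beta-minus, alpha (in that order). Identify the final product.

Start: (A, Z) = (214, 83).
After β⁻: (214, 84).
After α: (210, 82).
Z = 82 is lead.

Pb-210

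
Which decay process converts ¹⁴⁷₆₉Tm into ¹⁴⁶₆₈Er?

proton emission

ΔA = 146 − 147 = -1; ΔZ = 68 − 69 = -1.
A drops by 1 and Z drops by 1 — a proton was emitted.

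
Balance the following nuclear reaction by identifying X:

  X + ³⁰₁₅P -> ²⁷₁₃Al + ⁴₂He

Conserve mass number: A + 30 = 27 + 4, so A = 1.
Conserve atomic number: Z + 15 = 13 + 2, so Z = 0.
A = 1 and Z = 0 is ¹₀n — a neutron.

neutron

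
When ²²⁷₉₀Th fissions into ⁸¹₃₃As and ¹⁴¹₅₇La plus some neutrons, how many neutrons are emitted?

5

Conserve mass number: 227 = 81 + 141 + k, so k = 227 − 222 = 5.
Check atomic number: 90 = 33 + 57 + 0 = 90. ✓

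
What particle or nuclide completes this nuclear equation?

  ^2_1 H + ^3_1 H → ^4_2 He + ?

neutron

Conserve mass number: 2 + 3 = 4 + A, so A = 1.
Conserve atomic number: 1 + 1 = 2 + Z, so Z = 0.
A = 1 and Z = 0 is ^1_0 n — a neutron.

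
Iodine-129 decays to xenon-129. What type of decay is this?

ΔA = 129 − 129 = 0; ΔZ = 54 − 53 = +1.
A is unchanged and Z rises by 1 — a neutron has become a proton (β⁻ decay).

beta-minus decay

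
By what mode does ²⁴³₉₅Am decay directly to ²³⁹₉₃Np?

ΔA = 239 − 243 = -4; ΔZ = 93 − 95 = -2.
A drops by 4 and Z drops by 2 — the signature of alpha emission.

alpha decay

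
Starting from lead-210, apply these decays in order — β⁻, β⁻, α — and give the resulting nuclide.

Pb-206

Start: (A, Z) = (210, 82).
After β⁻: (210, 83).
After β⁻: (210, 84).
After α: (206, 82).
Z = 82 is lead.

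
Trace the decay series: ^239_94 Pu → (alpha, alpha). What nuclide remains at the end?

Th-231

Start: (A, Z) = (239, 94).
After α: (235, 92).
After α: (231, 90).
Z = 90 is thorium.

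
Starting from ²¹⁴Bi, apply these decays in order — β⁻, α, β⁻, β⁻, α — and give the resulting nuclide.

Pb-206

Start: (A, Z) = (214, 83).
After β⁻: (214, 84).
After α: (210, 82).
After β⁻: (210, 83).
After β⁻: (210, 84).
After α: (206, 82).
Z = 82 is lead.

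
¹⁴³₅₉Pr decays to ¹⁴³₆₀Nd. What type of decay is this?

beta-minus decay

ΔA = 143 − 143 = 0; ΔZ = 60 − 59 = +1.
A is unchanged and Z rises by 1 — a neutron has become a proton (β⁻ decay).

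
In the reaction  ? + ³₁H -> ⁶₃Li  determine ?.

He-3

Conserve mass number: A + 3 = 6, so A = 3.
Conserve atomic number: Z + 1 = 3, so Z = 2.
Z = 2 is helium, so the species is ³₂He.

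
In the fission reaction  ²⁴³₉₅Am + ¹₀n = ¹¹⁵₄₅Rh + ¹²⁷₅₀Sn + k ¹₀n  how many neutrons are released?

2

Conserve mass number: 244 = 115 + 127 + k, so k = 244 − 242 = 2.
Check atomic number: 95 = 45 + 50 + 0 = 95. ✓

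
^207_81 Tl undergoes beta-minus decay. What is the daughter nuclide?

Beta-minus decay: mass number changes by +0, atomic number by +1.
A: 207 = 207; Z: 81 + 1 = 82.
Z = 82 is lead, so the daughter is ^207_82 Pb.

Pb-207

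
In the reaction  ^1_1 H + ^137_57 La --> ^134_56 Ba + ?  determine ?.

Conserve mass number: 1 + 137 = 134 + A, so A = 4.
Conserve atomic number: 1 + 57 = 56 + Z, so Z = 2.
A = 4 and Z = 2 is ^4_2 He — an alpha particle.

alpha particle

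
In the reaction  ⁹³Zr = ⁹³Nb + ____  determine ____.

Conserve mass number: 93 = 93 + A, so A = 0.
Conserve atomic number: 40 = 41 + Z, so Z = -1.
A = 0 and Z = -1 is e⁻ — a beta-minus particle.

beta-minus particle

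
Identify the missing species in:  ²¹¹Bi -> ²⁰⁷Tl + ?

Conserve mass number: 211 = 207 + A, so A = 4.
Conserve atomic number: 83 = 81 + Z, so Z = 2.
A = 4 and Z = 2 is ⁴He — an alpha particle.

alpha particle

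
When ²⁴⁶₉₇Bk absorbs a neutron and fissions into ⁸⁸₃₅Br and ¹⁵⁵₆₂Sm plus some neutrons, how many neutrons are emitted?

Conserve mass number: 247 = 88 + 155 + k, so k = 247 − 243 = 4.
Check atomic number: 97 = 35 + 62 + 0 = 97. ✓

4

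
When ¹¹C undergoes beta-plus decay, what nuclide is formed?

B-11

Beta-plus decay: mass number changes by +0, atomic number by -1.
A: 11 = 11; Z: 6 − 1 = 5.
Z = 5 is boron, so the daughter is ¹¹B.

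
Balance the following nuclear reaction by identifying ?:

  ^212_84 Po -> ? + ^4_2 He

Pb-208

Conserve mass number: 212 = A + 4, so A = 208.
Conserve atomic number: 84 = Z + 2, so Z = 82.
Z = 82 is lead, so the species is ^208_82 Pb.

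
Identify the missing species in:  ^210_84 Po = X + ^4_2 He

Conserve mass number: 210 = A + 4, so A = 206.
Conserve atomic number: 84 = Z + 2, so Z = 82.
Z = 82 is lead, so the species is ^206_82 Pb.

Pb-206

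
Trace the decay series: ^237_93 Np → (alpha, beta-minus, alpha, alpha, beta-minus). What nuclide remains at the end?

Ac-225

Start: (A, Z) = (237, 93).
After α: (233, 91).
After β⁻: (233, 92).
After α: (229, 90).
After α: (225, 88).
After β⁻: (225, 89).
Z = 89 is actinium.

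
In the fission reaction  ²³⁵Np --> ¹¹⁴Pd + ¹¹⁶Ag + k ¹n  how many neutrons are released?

Conserve mass number: 235 = 114 + 116 + k, so k = 235 − 230 = 5.
Check atomic number: 93 = 46 + 47 + 0 = 93. ✓

5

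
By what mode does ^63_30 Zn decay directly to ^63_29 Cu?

ΔA = 63 − 63 = 0; ΔZ = 29 − 30 = -1.
A is unchanged and Z drops by 1 — a proton has become a neutron (β⁺ emission or electron capture).

beta-plus decay or electron capture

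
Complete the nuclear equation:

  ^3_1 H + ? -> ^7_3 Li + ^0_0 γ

alpha particle

Conserve mass number: 3 + A = 7 + 0, so A = 4.
Conserve atomic number: 1 + Z = 3 + 0, so Z = 2.
A = 4 and Z = 2 is ^4_2 He — an alpha particle.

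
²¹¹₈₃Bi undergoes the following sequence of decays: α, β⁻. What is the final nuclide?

Pb-207

Start: (A, Z) = (211, 83).
After α: (207, 81).
After β⁻: (207, 82).
Z = 82 is lead.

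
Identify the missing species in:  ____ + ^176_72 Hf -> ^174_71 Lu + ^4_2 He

Conserve mass number: A + 176 = 174 + 4, so A = 2.
Conserve atomic number: Z + 72 = 71 + 2, so Z = 1.
A = 2 and Z = 1 is ^2_1 H — a deuteron.

deuteron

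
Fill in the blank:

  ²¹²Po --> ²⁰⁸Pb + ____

Conserve mass number: 212 = 208 + A, so A = 4.
Conserve atomic number: 84 = 82 + Z, so Z = 2.
A = 4 and Z = 2 is ⁴He — an alpha particle.

alpha particle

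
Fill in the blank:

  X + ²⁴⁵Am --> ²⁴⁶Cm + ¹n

Conserve mass number: A + 245 = 246 + 1, so A = 2.
Conserve atomic number: Z + 95 = 96 + 0, so Z = 1.
A = 2 and Z = 1 is ²H — a deuteron.

deuteron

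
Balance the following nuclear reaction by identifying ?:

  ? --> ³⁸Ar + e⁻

Cl-38

Conserve mass number: A = 38 + 0, so A = 38.
Conserve atomic number: Z = 18 − 1, so Z = 17.
Z = 17 is chlorine, so the species is ³⁸Cl.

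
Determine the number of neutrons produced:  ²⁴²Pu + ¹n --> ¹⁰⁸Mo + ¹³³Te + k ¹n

2

Conserve mass number: 243 = 108 + 133 + k, so k = 243 − 241 = 2.
Check atomic number: 94 = 42 + 52 + 0 = 94. ✓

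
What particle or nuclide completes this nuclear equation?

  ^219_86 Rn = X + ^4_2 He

Po-215

Conserve mass number: 219 = A + 4, so A = 215.
Conserve atomic number: 86 = Z + 2, so Z = 84.
Z = 84 is polonium, so the species is ^215_84 Po.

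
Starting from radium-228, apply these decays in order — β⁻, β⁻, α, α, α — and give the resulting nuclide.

Po-216

Start: (A, Z) = (228, 88).
After β⁻: (228, 89).
After β⁻: (228, 90).
After α: (224, 88).
After α: (220, 86).
After α: (216, 84).
Z = 84 is polonium.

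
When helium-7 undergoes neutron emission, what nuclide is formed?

Neutron emission: mass number changes by -1, atomic number by +0.
A: 7 − 1 = 6; Z: 2 = 2.
Z = 2 is helium, so the daughter is helium-6.

He-6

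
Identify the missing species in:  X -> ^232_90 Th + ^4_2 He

Conserve mass number: A = 232 + 4, so A = 236.
Conserve atomic number: Z = 90 + 2, so Z = 92.
Z = 92 is uranium, so the species is ^236_92 U.

U-236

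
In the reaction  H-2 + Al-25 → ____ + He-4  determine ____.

Conserve mass number: 2 + 25 = A + 4, so A = 23.
Conserve atomic number: 1 + 13 = Z + 2, so Z = 12.
Z = 12 is magnesium, so the species is Mg-23.

Mg-23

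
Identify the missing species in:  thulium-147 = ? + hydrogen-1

Er-146

Conserve mass number: 147 = A + 1, so A = 146.
Conserve atomic number: 69 = Z + 1, so Z = 68.
Z = 68 is erbium, so the species is erbium-146.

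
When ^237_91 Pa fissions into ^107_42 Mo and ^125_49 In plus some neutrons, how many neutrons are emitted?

Conserve mass number: 237 = 107 + 125 + k, so k = 237 − 232 = 5.
Check atomic number: 91 = 42 + 49 + 0 = 91. ✓

5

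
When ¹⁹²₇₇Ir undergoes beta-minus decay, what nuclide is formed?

Beta-minus decay: mass number changes by +0, atomic number by +1.
A: 192 = 192; Z: 77 + 1 = 78.
Z = 78 is platinum, so the daughter is ¹⁹²₇₈Pt.

Pt-192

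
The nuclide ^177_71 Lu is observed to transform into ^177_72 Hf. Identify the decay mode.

ΔA = 177 − 177 = 0; ΔZ = 72 − 71 = +1.
A is unchanged and Z rises by 1 — a neutron has become a proton (β⁻ decay).

beta-minus decay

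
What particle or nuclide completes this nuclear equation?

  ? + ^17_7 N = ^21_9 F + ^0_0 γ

Conserve mass number: A + 17 = 21 + 0, so A = 4.
Conserve atomic number: Z + 7 = 9 + 0, so Z = 2.
A = 4 and Z = 2 is ^4_2 He — an alpha particle.

alpha particle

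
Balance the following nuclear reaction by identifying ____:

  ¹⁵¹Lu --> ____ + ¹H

Yb-150

Conserve mass number: 151 = A + 1, so A = 150.
Conserve atomic number: 71 = Z + 1, so Z = 70.
Z = 70 is ytterbium, so the species is ¹⁵⁰Yb.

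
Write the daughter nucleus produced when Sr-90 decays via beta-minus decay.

Beta-minus decay: mass number changes by +0, atomic number by +1.
A: 90 = 90; Z: 38 + 1 = 39.
Z = 39 is yttrium, so the daughter is Y-90.

Y-90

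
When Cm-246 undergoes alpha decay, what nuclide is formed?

Pu-242

Alpha decay: mass number changes by -4, atomic number by -2.
A: 246 − 4 = 242; Z: 96 − 2 = 94.
Z = 94 is plutonium, so the daughter is Pu-242.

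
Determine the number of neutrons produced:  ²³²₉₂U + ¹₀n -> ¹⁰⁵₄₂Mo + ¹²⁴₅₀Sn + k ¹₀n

Conserve mass number: 233 = 105 + 124 + k, so k = 233 − 229 = 4.
Check atomic number: 92 = 42 + 50 + 0 = 92. ✓

4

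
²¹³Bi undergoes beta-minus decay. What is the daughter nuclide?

Po-213

Beta-minus decay: mass number changes by +0, atomic number by +1.
A: 213 = 213; Z: 83 + 1 = 84.
Z = 84 is polonium, so the daughter is ²¹³Po.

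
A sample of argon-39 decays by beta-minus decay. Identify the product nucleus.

K-39

Beta-minus decay: mass number changes by +0, atomic number by +1.
A: 39 = 39; Z: 18 + 1 = 19.
Z = 19 is potassium, so the daughter is potassium-39.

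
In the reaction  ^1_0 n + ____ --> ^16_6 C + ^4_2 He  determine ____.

O-19

Conserve mass number: 1 + A = 16 + 4, so A = 19.
Conserve atomic number: 0 + Z = 6 + 2, so Z = 8.
Z = 8 is oxygen, so the species is ^19_8 O.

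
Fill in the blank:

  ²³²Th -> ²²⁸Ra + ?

Conserve mass number: 232 = 228 + A, so A = 4.
Conserve atomic number: 90 = 88 + Z, so Z = 2.
A = 4 and Z = 2 is ⁴He — an alpha particle.

alpha particle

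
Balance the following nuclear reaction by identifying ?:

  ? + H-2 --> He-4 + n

triton

Conserve mass number: A + 2 = 4 + 1, so A = 3.
Conserve atomic number: Z + 1 = 2 + 0, so Z = 1.
A = 3 and Z = 1 is H-3 — a triton.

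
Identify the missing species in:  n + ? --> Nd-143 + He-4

Conserve mass number: 1 + A = 143 + 4, so A = 146.
Conserve atomic number: 0 + Z = 60 + 2, so Z = 62.
Z = 62 is samarium, so the species is Sm-146.

Sm-146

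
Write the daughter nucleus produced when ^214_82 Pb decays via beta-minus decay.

Bi-214

Beta-minus decay: mass number changes by +0, atomic number by +1.
A: 214 = 214; Z: 82 + 1 = 83.
Z = 83 is bismuth, so the daughter is ^214_83 Bi.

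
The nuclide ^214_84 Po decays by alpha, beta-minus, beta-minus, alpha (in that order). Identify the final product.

Start: (A, Z) = (214, 84).
After α: (210, 82).
After β⁻: (210, 83).
After β⁻: (210, 84).
After α: (206, 82).
Z = 82 is lead.

Pb-206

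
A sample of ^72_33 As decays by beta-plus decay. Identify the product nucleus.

Beta-plus decay: mass number changes by +0, atomic number by -1.
A: 72 = 72; Z: 33 − 1 = 32.
Z = 32 is germanium, so the daughter is ^72_32 Ge.

Ge-72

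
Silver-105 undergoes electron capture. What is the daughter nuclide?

Electron capture: mass number changes by +0, atomic number by -1.
A: 105 = 105; Z: 47 − 1 = 46.
Z = 46 is palladium, so the daughter is palladium-105.

Pd-105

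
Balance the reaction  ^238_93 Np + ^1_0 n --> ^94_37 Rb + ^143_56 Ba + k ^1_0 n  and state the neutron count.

Conserve mass number: 239 = 94 + 143 + k, so k = 239 − 237 = 2.
Check atomic number: 93 = 37 + 56 + 0 = 93. ✓

2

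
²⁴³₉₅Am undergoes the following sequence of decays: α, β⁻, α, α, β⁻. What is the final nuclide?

Start: (A, Z) = (243, 95).
After α: (239, 93).
After β⁻: (239, 94).
After α: (235, 92).
After α: (231, 90).
After β⁻: (231, 91).
Z = 91 is protactinium.

Pa-231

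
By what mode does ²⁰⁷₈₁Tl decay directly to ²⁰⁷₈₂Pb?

ΔA = 207 − 207 = 0; ΔZ = 82 − 81 = +1.
A is unchanged and Z rises by 1 — a neutron has become a proton (β⁻ decay).

beta-minus decay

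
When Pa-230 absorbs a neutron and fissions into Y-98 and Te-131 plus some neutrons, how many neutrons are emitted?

Conserve mass number: 231 = 98 + 131 + k, so k = 231 − 229 = 2.
Check atomic number: 91 = 39 + 52 + 0 = 91. ✓

2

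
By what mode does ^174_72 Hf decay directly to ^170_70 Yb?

ΔA = 170 − 174 = -4; ΔZ = 70 − 72 = -2.
A drops by 4 and Z drops by 2 — the signature of alpha emission.

alpha decay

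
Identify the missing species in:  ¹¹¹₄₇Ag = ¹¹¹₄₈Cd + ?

Conserve mass number: 111 = 111 + A, so A = 0.
Conserve atomic number: 47 = 48 + Z, so Z = -1.
A = 0 and Z = -1 is ⁰₋₁e — a beta-minus particle.

beta-minus particle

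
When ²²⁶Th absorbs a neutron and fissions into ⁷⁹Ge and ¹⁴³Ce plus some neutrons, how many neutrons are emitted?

Conserve mass number: 227 = 79 + 143 + k, so k = 227 − 222 = 5.
Check atomic number: 90 = 32 + 58 + 0 = 90. ✓

5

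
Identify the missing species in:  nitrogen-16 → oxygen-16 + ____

beta-minus particle

Conserve mass number: 16 = 16 + A, so A = 0.
Conserve atomic number: 7 = 8 + Z, so Z = -1.
A = 0 and Z = -1 is e⁻ — a beta-minus particle.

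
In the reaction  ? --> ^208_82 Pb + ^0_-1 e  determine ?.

Tl-208

Conserve mass number: A = 208 + 0, so A = 208.
Conserve atomic number: Z = 82 − 1, so Z = 81.
Z = 81 is thallium, so the species is ^208_81 Tl.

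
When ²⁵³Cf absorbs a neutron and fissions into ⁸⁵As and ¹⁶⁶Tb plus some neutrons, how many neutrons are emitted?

Conserve mass number: 254 = 85 + 166 + k, so k = 254 − 251 = 3.
Check atomic number: 98 = 33 + 65 + 0 = 98. ✓

3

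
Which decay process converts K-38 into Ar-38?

beta-plus decay or electron capture

ΔA = 38 − 38 = 0; ΔZ = 18 − 19 = -1.
A is unchanged and Z drops by 1 — a proton has become a neutron (β⁺ emission or electron capture).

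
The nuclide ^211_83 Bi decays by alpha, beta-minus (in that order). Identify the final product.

Pb-207

Start: (A, Z) = (211, 83).
After α: (207, 81).
After β⁻: (207, 82).
Z = 82 is lead.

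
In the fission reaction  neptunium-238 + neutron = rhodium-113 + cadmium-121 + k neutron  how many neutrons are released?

Conserve mass number: 239 = 113 + 121 + k, so k = 239 − 234 = 5.
Check atomic number: 93 = 45 + 48 + 0 = 93. ✓

5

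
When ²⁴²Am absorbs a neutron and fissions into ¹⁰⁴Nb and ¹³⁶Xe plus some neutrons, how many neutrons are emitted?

3

Conserve mass number: 243 = 104 + 136 + k, so k = 243 − 240 = 3.
Check atomic number: 95 = 41 + 54 + 0 = 95. ✓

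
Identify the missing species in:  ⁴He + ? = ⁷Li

Conserve mass number: 4 + A = 7, so A = 3.
Conserve atomic number: 2 + Z = 3, so Z = 1.
A = 3 and Z = 1 is ³H — a triton.

triton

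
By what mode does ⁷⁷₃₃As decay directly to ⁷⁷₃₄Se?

beta-minus decay

ΔA = 77 − 77 = 0; ΔZ = 34 − 33 = +1.
A is unchanged and Z rises by 1 — a neutron has become a proton (β⁻ decay).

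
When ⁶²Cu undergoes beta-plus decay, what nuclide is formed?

Beta-plus decay: mass number changes by +0, atomic number by -1.
A: 62 = 62; Z: 29 − 1 = 28.
Z = 28 is nickel, so the daughter is ⁶²Ni.

Ni-62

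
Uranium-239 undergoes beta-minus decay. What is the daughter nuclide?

Np-239

Beta-minus decay: mass number changes by +0, atomic number by +1.
A: 239 = 239; Z: 92 + 1 = 93.
Z = 93 is neptunium, so the daughter is neptunium-239.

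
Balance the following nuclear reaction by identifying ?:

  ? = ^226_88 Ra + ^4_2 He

Conserve mass number: A = 226 + 4, so A = 230.
Conserve atomic number: Z = 88 + 2, so Z = 90.
Z = 90 is thorium, so the species is ^230_90 Th.

Th-230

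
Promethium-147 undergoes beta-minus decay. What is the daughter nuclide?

Beta-minus decay: mass number changes by +0, atomic number by +1.
A: 147 = 147; Z: 61 + 1 = 62.
Z = 62 is samarium, so the daughter is samarium-147.

Sm-147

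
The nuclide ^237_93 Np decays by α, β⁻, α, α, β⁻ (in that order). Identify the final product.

Start: (A, Z) = (237, 93).
After α: (233, 91).
After β⁻: (233, 92).
After α: (229, 90).
After α: (225, 88).
After β⁻: (225, 89).
Z = 89 is actinium.

Ac-225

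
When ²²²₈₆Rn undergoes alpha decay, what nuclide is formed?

Alpha decay: mass number changes by -4, atomic number by -2.
A: 222 − 4 = 218; Z: 86 − 2 = 84.
Z = 84 is polonium, so the daughter is ²¹⁸₈₄Po.

Po-218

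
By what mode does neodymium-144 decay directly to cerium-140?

alpha decay

ΔA = 140 − 144 = -4; ΔZ = 58 − 60 = -2.
A drops by 4 and Z drops by 2 — the signature of alpha emission.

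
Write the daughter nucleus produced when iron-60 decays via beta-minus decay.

Beta-minus decay: mass number changes by +0, atomic number by +1.
A: 60 = 60; Z: 26 + 1 = 27.
Z = 27 is cobalt, so the daughter is cobalt-60.

Co-60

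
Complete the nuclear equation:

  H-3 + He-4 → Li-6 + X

Conserve mass number: 3 + 4 = 6 + A, so A = 1.
Conserve atomic number: 1 + 2 = 3 + Z, so Z = 0.
A = 1 and Z = 0 is n — a neutron.

neutron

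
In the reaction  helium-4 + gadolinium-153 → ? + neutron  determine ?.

Dy-156

Conserve mass number: 4 + 153 = A + 1, so A = 156.
Conserve atomic number: 2 + 64 = Z + 0, so Z = 66.
Z = 66 is dysprosium, so the species is dysprosium-156.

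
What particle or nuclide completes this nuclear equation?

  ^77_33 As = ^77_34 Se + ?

Conserve mass number: 77 = 77 + A, so A = 0.
Conserve atomic number: 33 = 34 + Z, so Z = -1.
A = 0 and Z = -1 is ^0_-1 e — a beta-minus particle.

beta-minus particle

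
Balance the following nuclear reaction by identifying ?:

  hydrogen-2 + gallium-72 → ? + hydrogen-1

Conserve mass number: 2 + 72 = A + 1, so A = 73.
Conserve atomic number: 1 + 31 = Z + 1, so Z = 31.
Z = 31 is gallium, so the species is gallium-73.

Ga-73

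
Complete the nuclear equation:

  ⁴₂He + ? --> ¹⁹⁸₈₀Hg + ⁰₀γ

Pt-194

Conserve mass number: 4 + A = 198 + 0, so A = 194.
Conserve atomic number: 2 + Z = 80 + 0, so Z = 78.
Z = 78 is platinum, so the species is ¹⁹⁴₇₈Pt.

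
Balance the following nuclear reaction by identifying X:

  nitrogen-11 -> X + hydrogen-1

C-10

Conserve mass number: 11 = A + 1, so A = 10.
Conserve atomic number: 7 = Z + 1, so Z = 6.
Z = 6 is carbon, so the species is carbon-10.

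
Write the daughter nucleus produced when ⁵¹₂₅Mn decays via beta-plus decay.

Beta-plus decay: mass number changes by +0, atomic number by -1.
A: 51 = 51; Z: 25 − 1 = 24.
Z = 24 is chromium, so the daughter is ⁵¹₂₄Cr.

Cr-51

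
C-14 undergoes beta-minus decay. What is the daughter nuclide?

N-14

Beta-minus decay: mass number changes by +0, atomic number by +1.
A: 14 = 14; Z: 6 + 1 = 7.
Z = 7 is nitrogen, so the daughter is N-14.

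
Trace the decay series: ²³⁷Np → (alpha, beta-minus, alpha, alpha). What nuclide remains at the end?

Start: (A, Z) = (237, 93).
After α: (233, 91).
After β⁻: (233, 92).
After α: (229, 90).
After α: (225, 88).
Z = 88 is radium.

Ra-225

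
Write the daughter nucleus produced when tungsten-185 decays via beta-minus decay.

Beta-minus decay: mass number changes by +0, atomic number by +1.
A: 185 = 185; Z: 74 + 1 = 75.
Z = 75 is rhenium, so the daughter is rhenium-185.

Re-185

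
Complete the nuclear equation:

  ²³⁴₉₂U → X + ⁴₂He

Th-230

Conserve mass number: 234 = A + 4, so A = 230.
Conserve atomic number: 92 = Z + 2, so Z = 90.
Z = 90 is thorium, so the species is ²³⁰₉₀Th.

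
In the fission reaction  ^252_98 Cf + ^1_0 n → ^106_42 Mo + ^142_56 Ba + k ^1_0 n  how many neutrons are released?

5

Conserve mass number: 253 = 106 + 142 + k, so k = 253 − 248 = 5.
Check atomic number: 98 = 42 + 56 + 0 = 98. ✓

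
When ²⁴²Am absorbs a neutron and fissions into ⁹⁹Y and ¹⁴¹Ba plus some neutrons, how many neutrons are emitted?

3

Conserve mass number: 243 = 99 + 141 + k, so k = 243 − 240 = 3.
Check atomic number: 95 = 39 + 56 + 0 = 95. ✓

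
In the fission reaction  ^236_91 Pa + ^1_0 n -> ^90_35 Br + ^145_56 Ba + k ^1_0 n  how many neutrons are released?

Conserve mass number: 237 = 90 + 145 + k, so k = 237 − 235 = 2.
Check atomic number: 91 = 35 + 56 + 0 = 91. ✓

2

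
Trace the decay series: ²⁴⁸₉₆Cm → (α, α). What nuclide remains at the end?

Start: (A, Z) = (248, 96).
After α: (244, 94).
After α: (240, 92).
Z = 92 is uranium.

U-240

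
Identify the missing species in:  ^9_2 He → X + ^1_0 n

He-8

Conserve mass number: 9 = A + 1, so A = 8.
Conserve atomic number: 2 = Z + 0, so Z = 2.
Z = 2 is helium, so the species is ^8_2 He.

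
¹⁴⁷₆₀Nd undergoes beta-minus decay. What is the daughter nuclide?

Pm-147

Beta-minus decay: mass number changes by +0, atomic number by +1.
A: 147 = 147; Z: 60 + 1 = 61.
Z = 61 is promethium, so the daughter is ¹⁴⁷₆₁Pm.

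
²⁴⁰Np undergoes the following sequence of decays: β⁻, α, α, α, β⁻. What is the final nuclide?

Ac-228

Start: (A, Z) = (240, 93).
After β⁻: (240, 94).
After α: (236, 92).
After α: (232, 90).
After α: (228, 88).
After β⁻: (228, 89).
Z = 89 is actinium.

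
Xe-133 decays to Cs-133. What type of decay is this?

beta-minus decay

ΔA = 133 − 133 = 0; ΔZ = 55 − 54 = +1.
A is unchanged and Z rises by 1 — a neutron has become a proton (β⁻ decay).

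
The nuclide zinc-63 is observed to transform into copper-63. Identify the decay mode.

ΔA = 63 − 63 = 0; ΔZ = 29 − 30 = -1.
A is unchanged and Z drops by 1 — a proton has become a neutron (β⁺ emission or electron capture).

beta-plus decay or electron capture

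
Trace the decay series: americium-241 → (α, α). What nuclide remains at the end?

Start: (A, Z) = (241, 95).
After α: (237, 93).
After α: (233, 91).
Z = 91 is protactinium.

Pa-233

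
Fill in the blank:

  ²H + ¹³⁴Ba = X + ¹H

Conserve mass number: 2 + 134 = A + 1, so A = 135.
Conserve atomic number: 1 + 56 = Z + 1, so Z = 56.
Z = 56 is barium, so the species is ¹³⁵Ba.

Ba-135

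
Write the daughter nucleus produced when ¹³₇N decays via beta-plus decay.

C-13

Beta-plus decay: mass number changes by +0, atomic number by -1.
A: 13 = 13; Z: 7 − 1 = 6.
Z = 6 is carbon, so the daughter is ¹³₆C.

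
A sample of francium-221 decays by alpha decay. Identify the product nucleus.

At-217

Alpha decay: mass number changes by -4, atomic number by -2.
A: 221 − 4 = 217; Z: 87 − 2 = 85.
Z = 85 is astatine, so the daughter is astatine-217.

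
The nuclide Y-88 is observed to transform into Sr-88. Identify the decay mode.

beta-plus decay or electron capture

ΔA = 88 − 88 = 0; ΔZ = 38 − 39 = -1.
A is unchanged and Z drops by 1 — a proton has become a neutron (β⁺ emission or electron capture).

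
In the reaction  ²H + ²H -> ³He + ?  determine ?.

Conserve mass number: 2 + 2 = 3 + A, so A = 1.
Conserve atomic number: 1 + 1 = 2 + Z, so Z = 0.
A = 1 and Z = 0 is ¹n — a neutron.

neutron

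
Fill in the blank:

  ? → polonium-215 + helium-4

Rn-219

Conserve mass number: A = 215 + 4, so A = 219.
Conserve atomic number: Z = 84 + 2, so Z = 86.
Z = 86 is radon, so the species is radon-219.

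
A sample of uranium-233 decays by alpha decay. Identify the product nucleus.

Alpha decay: mass number changes by -4, atomic number by -2.
A: 233 − 4 = 229; Z: 92 − 2 = 90.
Z = 90 is thorium, so the daughter is thorium-229.

Th-229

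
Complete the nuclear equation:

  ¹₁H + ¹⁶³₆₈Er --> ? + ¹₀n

Tm-163

Conserve mass number: 1 + 163 = A + 1, so A = 163.
Conserve atomic number: 1 + 68 = Z + 0, so Z = 69.
Z = 69 is thulium, so the species is ¹⁶³₆₉Tm.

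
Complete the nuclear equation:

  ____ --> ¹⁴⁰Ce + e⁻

Conserve mass number: A = 140 + 0, so A = 140.
Conserve atomic number: Z = 58 − 1, so Z = 57.
Z = 57 is lanthanum, so the species is ¹⁴⁰La.

La-140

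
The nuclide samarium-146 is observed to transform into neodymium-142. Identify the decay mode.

ΔA = 142 − 146 = -4; ΔZ = 60 − 62 = -2.
A drops by 4 and Z drops by 2 — the signature of alpha emission.

alpha decay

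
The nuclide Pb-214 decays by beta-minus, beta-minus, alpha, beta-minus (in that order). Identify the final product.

Bi-210

Start: (A, Z) = (214, 82).
After β⁻: (214, 83).
After β⁻: (214, 84).
After α: (210, 82).
After β⁻: (210, 83).
Z = 83 is bismuth.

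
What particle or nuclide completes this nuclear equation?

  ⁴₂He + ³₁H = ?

Li-7

Conserve mass number: 4 + 3 = A, so A = 7.
Conserve atomic number: 2 + 1 = Z, so Z = 3.
Z = 3 is lithium, so the species is ⁷₃Li.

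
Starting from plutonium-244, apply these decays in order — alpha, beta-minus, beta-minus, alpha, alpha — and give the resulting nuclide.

Th-232

Start: (A, Z) = (244, 94).
After α: (240, 92).
After β⁻: (240, 93).
After β⁻: (240, 94).
After α: (236, 92).
After α: (232, 90).
Z = 90 is thorium.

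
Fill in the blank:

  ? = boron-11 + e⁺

C-11

Conserve mass number: A = 11 + 0, so A = 11.
Conserve atomic number: Z = 5 + 1, so Z = 6.
Z = 6 is carbon, so the species is carbon-11.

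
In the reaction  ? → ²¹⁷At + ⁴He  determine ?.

Conserve mass number: A = 217 + 4, so A = 221.
Conserve atomic number: Z = 85 + 2, so Z = 87.
Z = 87 is francium, so the species is ²²¹Fr.

Fr-221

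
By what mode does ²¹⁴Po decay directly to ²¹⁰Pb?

alpha decay

ΔA = 210 − 214 = -4; ΔZ = 82 − 84 = -2.
A drops by 4 and Z drops by 2 — the signature of alpha emission.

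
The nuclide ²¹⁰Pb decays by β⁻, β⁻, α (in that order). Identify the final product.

Pb-206

Start: (A, Z) = (210, 82).
After β⁻: (210, 83).
After β⁻: (210, 84).
After α: (206, 82).
Z = 82 is lead.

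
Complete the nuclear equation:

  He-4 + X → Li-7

triton

Conserve mass number: 4 + A = 7, so A = 3.
Conserve atomic number: 2 + Z = 3, so Z = 1.
A = 3 and Z = 1 is H-3 — a triton.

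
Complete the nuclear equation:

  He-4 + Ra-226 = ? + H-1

Conserve mass number: 4 + 226 = A + 1, so A = 229.
Conserve atomic number: 2 + 88 = Z + 1, so Z = 89.
Z = 89 is actinium, so the species is Ac-229.

Ac-229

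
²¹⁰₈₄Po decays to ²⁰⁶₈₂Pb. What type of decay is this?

alpha decay

ΔA = 206 − 210 = -4; ΔZ = 82 − 84 = -2.
A drops by 4 and Z drops by 2 — the signature of alpha emission.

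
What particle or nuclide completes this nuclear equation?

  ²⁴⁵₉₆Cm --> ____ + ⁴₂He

Conserve mass number: 245 = A + 4, so A = 241.
Conserve atomic number: 96 = Z + 2, so Z = 94.
Z = 94 is plutonium, so the species is ²⁴¹₉₄Pu.

Pu-241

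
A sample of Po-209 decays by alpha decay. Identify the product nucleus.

Pb-205

Alpha decay: mass number changes by -4, atomic number by -2.
A: 209 − 4 = 205; Z: 84 − 2 = 82.
Z = 82 is lead, so the daughter is Pb-205.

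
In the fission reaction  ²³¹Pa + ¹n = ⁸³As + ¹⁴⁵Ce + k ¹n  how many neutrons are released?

4

Conserve mass number: 232 = 83 + 145 + k, so k = 232 − 228 = 4.
Check atomic number: 91 = 33 + 58 + 0 = 91. ✓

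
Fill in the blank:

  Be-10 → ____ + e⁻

Conserve mass number: 10 = A + 0, so A = 10.
Conserve atomic number: 4 = Z − 1, so Z = 5.
Z = 5 is boron, so the species is B-10.

B-10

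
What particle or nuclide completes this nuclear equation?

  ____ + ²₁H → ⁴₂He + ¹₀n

triton

Conserve mass number: A + 2 = 4 + 1, so A = 3.
Conserve atomic number: Z + 1 = 2 + 0, so Z = 1.
A = 3 and Z = 1 is ³₁H — a triton.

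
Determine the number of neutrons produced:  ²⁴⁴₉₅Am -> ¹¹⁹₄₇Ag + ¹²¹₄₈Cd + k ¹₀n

4

Conserve mass number: 244 = 119 + 121 + k, so k = 244 − 240 = 4.
Check atomic number: 95 = 47 + 48 + 0 = 95. ✓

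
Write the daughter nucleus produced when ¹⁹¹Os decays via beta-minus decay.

Beta-minus decay: mass number changes by +0, atomic number by +1.
A: 191 = 191; Z: 76 + 1 = 77.
Z = 77 is iridium, so the daughter is ¹⁹¹Ir.

Ir-191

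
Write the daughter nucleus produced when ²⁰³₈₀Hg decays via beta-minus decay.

Beta-minus decay: mass number changes by +0, atomic number by +1.
A: 203 = 203; Z: 80 + 1 = 81.
Z = 81 is thallium, so the daughter is ²⁰³₈₁Tl.

Tl-203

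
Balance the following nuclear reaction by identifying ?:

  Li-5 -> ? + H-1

He-4

Conserve mass number: 5 = A + 1, so A = 4.
Conserve atomic number: 3 = Z + 1, so Z = 2.
A = 4 and Z = 2 is He-4 — an alpha particle.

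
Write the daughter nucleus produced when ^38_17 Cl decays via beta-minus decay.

Beta-minus decay: mass number changes by +0, atomic number by +1.
A: 38 = 38; Z: 17 + 1 = 18.
Z = 18 is argon, so the daughter is ^38_18 Ar.

Ar-38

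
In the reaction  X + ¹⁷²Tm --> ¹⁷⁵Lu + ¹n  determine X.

Conserve mass number: A + 172 = 175 + 1, so A = 4.
Conserve atomic number: Z + 69 = 71 + 0, so Z = 2.
A = 4 and Z = 2 is ⁴He — an alpha particle.

alpha particle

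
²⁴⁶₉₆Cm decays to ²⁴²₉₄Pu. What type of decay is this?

alpha decay

ΔA = 242 − 246 = -4; ΔZ = 94 − 96 = -2.
A drops by 4 and Z drops by 2 — the signature of alpha emission.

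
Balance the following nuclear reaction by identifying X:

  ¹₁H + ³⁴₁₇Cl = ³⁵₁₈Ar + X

gamma ray

Conserve mass number: 1 + 34 = 35 + A, so A = 0.
Conserve atomic number: 1 + 17 = 18 + Z, so Z = 0.
A = 0 and Z = 0 is ⁰₀γ — a gamma ray.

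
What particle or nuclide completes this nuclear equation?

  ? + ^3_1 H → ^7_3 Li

Conserve mass number: A + 3 = 7, so A = 4.
Conserve atomic number: Z + 1 = 3, so Z = 2.
A = 4 and Z = 2 is ^4_2 He — an alpha particle.

alpha particle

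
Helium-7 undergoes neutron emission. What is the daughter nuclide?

He-6

Neutron emission: mass number changes by -1, atomic number by +0.
A: 7 − 1 = 6; Z: 2 = 2.
Z = 2 is helium, so the daughter is helium-6.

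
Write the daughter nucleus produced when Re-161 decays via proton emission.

Proton emission: mass number changes by -1, atomic number by -1.
A: 161 − 1 = 160; Z: 75 − 1 = 74.
Z = 74 is tungsten, so the daughter is W-160.

W-160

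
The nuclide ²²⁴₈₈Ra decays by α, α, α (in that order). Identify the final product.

Start: (A, Z) = (224, 88).
After α: (220, 86).
After α: (216, 84).
After α: (212, 82).
Z = 82 is lead.

Pb-212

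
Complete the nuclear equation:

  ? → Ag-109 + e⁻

Pd-109

Conserve mass number: A = 109 + 0, so A = 109.
Conserve atomic number: Z = 47 − 1, so Z = 46.
Z = 46 is palladium, so the species is Pd-109.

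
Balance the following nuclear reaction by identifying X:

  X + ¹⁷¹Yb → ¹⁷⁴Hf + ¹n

alpha particle

Conserve mass number: A + 171 = 174 + 1, so A = 4.
Conserve atomic number: Z + 70 = 72 + 0, so Z = 2.
A = 4 and Z = 2 is ⁴He — an alpha particle.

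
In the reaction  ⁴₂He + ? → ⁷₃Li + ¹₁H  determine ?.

Conserve mass number: 4 + A = 7 + 1, so A = 4.
Conserve atomic number: 2 + Z = 3 + 1, so Z = 2.
A = 4 and Z = 2 is ⁴₂He — an alpha particle.

alpha particle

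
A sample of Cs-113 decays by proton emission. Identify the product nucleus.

Xe-112

Proton emission: mass number changes by -1, atomic number by -1.
A: 113 − 1 = 112; Z: 55 − 1 = 54.
Z = 54 is xenon, so the daughter is Xe-112.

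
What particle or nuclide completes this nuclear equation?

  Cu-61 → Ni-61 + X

positron

Conserve mass number: 61 = 61 + A, so A = 0.
Conserve atomic number: 29 = 28 + Z, so Z = 1.
A = 0 and Z = 1 is e⁺ — a positron.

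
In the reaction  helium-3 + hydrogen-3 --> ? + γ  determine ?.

Li-6

Conserve mass number: 3 + 3 = A + 0, so A = 6.
Conserve atomic number: 2 + 1 = Z + 0, so Z = 3.
Z = 3 is lithium, so the species is lithium-6.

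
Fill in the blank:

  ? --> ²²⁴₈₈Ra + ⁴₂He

Th-228

Conserve mass number: A = 224 + 4, so A = 228.
Conserve atomic number: Z = 88 + 2, so Z = 90.
Z = 90 is thorium, so the species is ²²⁸₉₀Th.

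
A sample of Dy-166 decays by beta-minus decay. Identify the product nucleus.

Beta-minus decay: mass number changes by +0, atomic number by +1.
A: 166 = 166; Z: 66 + 1 = 67.
Z = 67 is holmium, so the daughter is Ho-166.

Ho-166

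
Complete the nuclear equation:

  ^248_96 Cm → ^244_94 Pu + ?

Conserve mass number: 248 = 244 + A, so A = 4.
Conserve atomic number: 96 = 94 + Z, so Z = 2.
A = 4 and Z = 2 is ^4_2 He — an alpha particle.

alpha particle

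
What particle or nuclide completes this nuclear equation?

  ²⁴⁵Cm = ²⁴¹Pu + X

alpha particle

Conserve mass number: 245 = 241 + A, so A = 4.
Conserve atomic number: 96 = 94 + Z, so Z = 2.
A = 4 and Z = 2 is ⁴He — an alpha particle.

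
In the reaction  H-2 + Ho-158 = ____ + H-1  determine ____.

Conserve mass number: 2 + 158 = A + 1, so A = 159.
Conserve atomic number: 1 + 67 = Z + 1, so Z = 67.
Z = 67 is holmium, so the species is Ho-159.

Ho-159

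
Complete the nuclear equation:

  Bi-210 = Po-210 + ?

Conserve mass number: 210 = 210 + A, so A = 0.
Conserve atomic number: 83 = 84 + Z, so Z = -1.
A = 0 and Z = -1 is e⁻ — a beta-minus particle.

beta-minus particle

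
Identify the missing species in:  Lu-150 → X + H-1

Conserve mass number: 150 = A + 1, so A = 149.
Conserve atomic number: 71 = Z + 1, so Z = 70.
Z = 70 is ytterbium, so the species is Yb-149.

Yb-149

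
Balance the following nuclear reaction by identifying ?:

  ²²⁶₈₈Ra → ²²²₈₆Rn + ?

Conserve mass number: 226 = 222 + A, so A = 4.
Conserve atomic number: 88 = 86 + Z, so Z = 2.
A = 4 and Z = 2 is ⁴₂He — an alpha particle.

alpha particle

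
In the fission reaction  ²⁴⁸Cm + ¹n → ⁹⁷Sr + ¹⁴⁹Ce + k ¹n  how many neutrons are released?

3

Conserve mass number: 249 = 97 + 149 + k, so k = 249 − 246 = 3.
Check atomic number: 96 = 38 + 58 + 0 = 96. ✓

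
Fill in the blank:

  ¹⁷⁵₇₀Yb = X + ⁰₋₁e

Conserve mass number: 175 = A + 0, so A = 175.
Conserve atomic number: 70 = Z − 1, so Z = 71.
Z = 71 is lutetium, so the species is ¹⁷⁵₇₁Lu.

Lu-175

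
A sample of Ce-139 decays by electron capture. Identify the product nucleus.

Electron capture: mass number changes by +0, atomic number by -1.
A: 139 = 139; Z: 58 − 1 = 57.
Z = 57 is lanthanum, so the daughter is La-139.

La-139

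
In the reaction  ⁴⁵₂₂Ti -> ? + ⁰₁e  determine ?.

Sc-45

Conserve mass number: 45 = A + 0, so A = 45.
Conserve atomic number: 22 = Z + 1, so Z = 21.
Z = 21 is scandium, so the species is ⁴⁵₂₁Sc.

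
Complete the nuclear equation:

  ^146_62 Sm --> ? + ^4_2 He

Nd-142

Conserve mass number: 146 = A + 4, so A = 142.
Conserve atomic number: 62 = Z + 2, so Z = 60.
Z = 60 is neodymium, so the species is ^142_60 Nd.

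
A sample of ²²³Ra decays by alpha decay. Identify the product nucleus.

Rn-219

Alpha decay: mass number changes by -4, atomic number by -2.
A: 223 − 4 = 219; Z: 88 − 2 = 86.
Z = 86 is radon, so the daughter is ²¹⁹Rn.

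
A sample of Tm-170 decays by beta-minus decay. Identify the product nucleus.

Yb-170

Beta-minus decay: mass number changes by +0, atomic number by +1.
A: 170 = 170; Z: 69 + 1 = 70.
Z = 70 is ytterbium, so the daughter is Yb-170.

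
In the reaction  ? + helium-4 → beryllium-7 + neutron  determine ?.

Conserve mass number: A + 4 = 7 + 1, so A = 4.
Conserve atomic number: Z + 2 = 4 + 0, so Z = 2.
A = 4 and Z = 2 is helium-4 — an alpha particle.

alpha particle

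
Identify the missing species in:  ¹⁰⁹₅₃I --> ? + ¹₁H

Conserve mass number: 109 = A + 1, so A = 108.
Conserve atomic number: 53 = Z + 1, so Z = 52.
Z = 52 is tellurium, so the species is ¹⁰⁸₅₂Te.

Te-108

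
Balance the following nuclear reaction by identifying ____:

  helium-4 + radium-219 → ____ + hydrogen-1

Ac-222

Conserve mass number: 4 + 219 = A + 1, so A = 222.
Conserve atomic number: 2 + 88 = Z + 1, so Z = 89.
Z = 89 is actinium, so the species is actinium-222.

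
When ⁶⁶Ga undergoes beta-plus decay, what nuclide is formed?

Beta-plus decay: mass number changes by +0, atomic number by -1.
A: 66 = 66; Z: 31 − 1 = 30.
Z = 30 is zinc, so the daughter is ⁶⁶Zn.

Zn-66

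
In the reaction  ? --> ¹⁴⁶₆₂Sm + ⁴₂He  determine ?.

Conserve mass number: A = 146 + 4, so A = 150.
Conserve atomic number: Z = 62 + 2, so Z = 64.
Z = 64 is gadolinium, so the species is ¹⁵⁰₆₄Gd.

Gd-150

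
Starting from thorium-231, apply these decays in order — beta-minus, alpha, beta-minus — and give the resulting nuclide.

Th-227

Start: (A, Z) = (231, 90).
After β⁻: (231, 91).
After α: (227, 89).
After β⁻: (227, 90).
Z = 90 is thorium.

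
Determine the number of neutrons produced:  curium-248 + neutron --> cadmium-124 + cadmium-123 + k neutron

2

Conserve mass number: 249 = 124 + 123 + k, so k = 249 − 247 = 2.
Check atomic number: 96 = 48 + 48 + 0 = 96. ✓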